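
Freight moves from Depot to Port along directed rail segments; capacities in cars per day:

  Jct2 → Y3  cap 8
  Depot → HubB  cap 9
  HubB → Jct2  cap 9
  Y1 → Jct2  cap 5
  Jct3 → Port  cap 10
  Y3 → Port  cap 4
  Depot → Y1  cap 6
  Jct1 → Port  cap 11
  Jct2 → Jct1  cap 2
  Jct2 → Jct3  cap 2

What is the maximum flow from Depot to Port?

8

Augment Depot→Y1→Jct2→Jct3→Port: bottleneck 2, flow now 2.
Augment Depot→Y1→Jct2→Y3→Port: bottleneck 3, flow now 5.
Augment Depot→HubB→Jct2→Y3→Port: bottleneck 1, flow now 6.
Augment Depot→HubB→Jct2→Jct1→Port: bottleneck 2, flow now 8.
No augmenting path remains; maximum flow = 8.
In the residual graph, reachable from Depot: {Depot, Y1, HubB, Jct2, Y3}.
Min-cut edges: Jct2→Jct3 (2), Jct2→Jct1 (2), Y3→Port (4); capacity 2 + 2 + 4 = 8.
This cut is saturated, so no flow can exceed 8.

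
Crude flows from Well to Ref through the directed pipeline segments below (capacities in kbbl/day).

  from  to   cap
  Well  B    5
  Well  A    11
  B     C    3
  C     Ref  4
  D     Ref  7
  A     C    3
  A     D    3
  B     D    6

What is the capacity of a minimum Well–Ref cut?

11

Augment Well→A→C→Ref: bottleneck 3, flow now 3.
Augment Well→A→D→Ref: bottleneck 3, flow now 6.
Augment Well→B→C→Ref: bottleneck 1, flow now 7.
Augment Well→B→D→Ref: bottleneck 4, flow now 11.
No augmenting path remains; maximum flow = 11.
By max-flow min-cut, the minimum cut capacity equals the max flow.
In the residual graph, reachable from Well: {Well, A}.
Min-cut edges: Well→B (5), A→C (3), A→D (3); capacity 5 + 3 + 3 = 11.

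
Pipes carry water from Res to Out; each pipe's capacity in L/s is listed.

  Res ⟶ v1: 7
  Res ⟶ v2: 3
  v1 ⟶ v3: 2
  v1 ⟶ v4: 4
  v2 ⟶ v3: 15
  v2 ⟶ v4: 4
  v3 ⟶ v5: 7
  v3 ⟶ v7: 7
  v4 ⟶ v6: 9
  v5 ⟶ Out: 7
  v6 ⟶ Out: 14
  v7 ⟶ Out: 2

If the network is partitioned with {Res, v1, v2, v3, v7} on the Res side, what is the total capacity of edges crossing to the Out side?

17

Edges leaving {Res, v1, v2, v3, v7}: v1→v4 (4), v2→v4 (4), v3→v5 (7), v7→Out (2).
Cut capacity = 4 + 4 + 7 + 2 = 17.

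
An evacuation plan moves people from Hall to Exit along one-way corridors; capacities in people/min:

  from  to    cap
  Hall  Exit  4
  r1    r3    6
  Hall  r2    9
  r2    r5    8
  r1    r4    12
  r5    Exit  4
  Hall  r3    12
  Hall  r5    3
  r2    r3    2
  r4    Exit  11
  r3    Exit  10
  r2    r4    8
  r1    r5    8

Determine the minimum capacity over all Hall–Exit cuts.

Augment Hall→Exit: bottleneck 4, flow now 4.
Augment Hall→r3→Exit: bottleneck 10, flow now 14.
Augment Hall→r5→Exit: bottleneck 3, flow now 17.
Augment Hall→r2→r4→Exit: bottleneck 8, flow now 25.
Augment Hall→r2→r5→Exit: bottleneck 1, flow now 26.
No augmenting path remains; maximum flow = 26.
By max-flow min-cut, the minimum cut capacity equals the max flow.
In the residual graph, reachable from Hall: {Hall, r3}.
Min-cut edges: Hall→r2 (9), Hall→r5 (3), Hall→Exit (4), r3→Exit (10); capacity 9 + 3 + 4 + 10 = 26.

26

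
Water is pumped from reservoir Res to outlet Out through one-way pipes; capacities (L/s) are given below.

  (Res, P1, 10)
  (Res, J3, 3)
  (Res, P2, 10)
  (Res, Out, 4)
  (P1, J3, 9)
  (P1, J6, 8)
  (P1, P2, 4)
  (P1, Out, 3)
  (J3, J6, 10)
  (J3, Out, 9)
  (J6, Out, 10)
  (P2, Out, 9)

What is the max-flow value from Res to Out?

Augment Res→Out: bottleneck 4, flow now 4.
Augment Res→P1→Out: bottleneck 3, flow now 7.
Augment Res→J3→Out: bottleneck 3, flow now 10.
Augment Res→P2→Out: bottleneck 9, flow now 19.
Augment Res→P1→J3→Out: bottleneck 6, flow now 25.
Augment Res→P1→J6→Out: bottleneck 1, flow now 26.
No augmenting path remains; maximum flow = 26.
In the residual graph, reachable from Res: {Res, P2}.
Min-cut edges: Res→P1 (10), Res→J3 (3), Res→Out (4), P2→Out (9); capacity 10 + 3 + 4 + 9 = 26.
This cut is saturated, so no flow can exceed 26.

26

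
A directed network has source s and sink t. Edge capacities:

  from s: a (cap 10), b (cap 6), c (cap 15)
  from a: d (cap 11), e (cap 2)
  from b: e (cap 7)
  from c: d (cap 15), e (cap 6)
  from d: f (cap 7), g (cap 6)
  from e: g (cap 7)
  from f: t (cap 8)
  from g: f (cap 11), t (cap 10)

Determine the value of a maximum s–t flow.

18

Augment s→a→d→f→t: bottleneck 7, flow now 7.
Augment s→a→d→g→t: bottleneck 3, flow now 10.
Augment s→b→e→g→t: bottleneck 6, flow now 16.
Augment s→c→d→g→t: bottleneck 1, flow now 17.
Augment s→c→d→g→f→t: bottleneck 1, flow now 18.
No augmenting path remains; maximum flow = 18.
In the residual graph, reachable from s: {s, a, b, c, d, e, f, g}.
Min-cut edges: f→t (8), g→t (10); capacity 8 + 10 = 18.
This cut is saturated, so no flow can exceed 18.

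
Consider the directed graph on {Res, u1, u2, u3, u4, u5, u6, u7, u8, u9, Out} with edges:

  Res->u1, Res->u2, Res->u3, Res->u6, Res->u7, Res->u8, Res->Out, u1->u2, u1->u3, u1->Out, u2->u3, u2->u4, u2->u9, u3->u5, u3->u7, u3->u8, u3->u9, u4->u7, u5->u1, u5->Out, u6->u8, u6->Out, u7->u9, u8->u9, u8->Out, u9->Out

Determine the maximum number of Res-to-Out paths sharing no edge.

6

Assign every edge capacity 1; by Menger, the answer equals the max flow.
Path Res→Out (+1); total 1.
Path Res→u1→Out (+1); total 2.
Path Res→u6→Out (+1); total 3.
Path Res→u8→Out (+1); total 4.
Path Res→u2→u9→Out (+1); total 5.
Path Res→u3→u5→Out (+1); total 6.
No residual Res→Out path; max flow = 6.
Certifying cut of size 6: {Res→Out, Res→u1, Res→u6, u3→u5, u8→Out, u9→Out}.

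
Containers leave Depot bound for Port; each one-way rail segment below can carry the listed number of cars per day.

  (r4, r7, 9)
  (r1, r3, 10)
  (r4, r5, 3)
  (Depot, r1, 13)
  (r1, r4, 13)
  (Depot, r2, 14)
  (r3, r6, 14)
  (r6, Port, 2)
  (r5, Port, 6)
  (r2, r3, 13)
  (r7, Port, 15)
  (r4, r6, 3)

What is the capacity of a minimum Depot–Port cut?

Augment Depot→r1→r3→r6→Port: bottleneck 2, flow now 2.
Augment Depot→r1→r4→r5→Port: bottleneck 3, flow now 5.
Augment Depot→r1→r4→r7→Port: bottleneck 8, flow now 13.
Augment Depot→r2→r3→r1→r4→r7→Port: bottleneck 1, flow now 14. (uses reverse residual edge)
No augmenting path remains; maximum flow = 14.
By max-flow min-cut, the minimum cut capacity equals the max flow.
In the residual graph, reachable from Depot: {Depot, r1, r2, r3, r4, r6}.
Min-cut edges: r4→r5 (3), r4→r7 (9), r6→Port (2); capacity 3 + 9 + 2 = 14.

14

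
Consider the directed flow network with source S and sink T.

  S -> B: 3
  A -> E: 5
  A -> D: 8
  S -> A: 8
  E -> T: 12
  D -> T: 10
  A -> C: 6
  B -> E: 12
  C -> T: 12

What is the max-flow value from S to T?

11

Augment S→A→C→T: bottleneck 6, flow now 6.
Augment S→A→D→T: bottleneck 2, flow now 8.
Augment S→B→E→T: bottleneck 3, flow now 11.
No augmenting path remains; maximum flow = 11.
In the residual graph, reachable from S: {S}.
Min-cut edges: S→A (8), S→B (3); capacity 8 + 3 = 11.
This cut is saturated, so no flow can exceed 11.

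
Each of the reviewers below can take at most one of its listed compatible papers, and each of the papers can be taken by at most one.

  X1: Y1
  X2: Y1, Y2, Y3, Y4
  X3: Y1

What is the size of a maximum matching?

Unit-capacity flow: source→left, listed edges, right→sink; max matching = max flow.
Augmenting path X1→Y1 (+1); matched 1.
Augmenting path X2→Y2 (+1); matched 2.
No augmenting path remains; maximum matching = 2.
König certificate: {X2, Y1} is a vertex cover of size 2 (every listed pair touches it), so no matching can be larger.

2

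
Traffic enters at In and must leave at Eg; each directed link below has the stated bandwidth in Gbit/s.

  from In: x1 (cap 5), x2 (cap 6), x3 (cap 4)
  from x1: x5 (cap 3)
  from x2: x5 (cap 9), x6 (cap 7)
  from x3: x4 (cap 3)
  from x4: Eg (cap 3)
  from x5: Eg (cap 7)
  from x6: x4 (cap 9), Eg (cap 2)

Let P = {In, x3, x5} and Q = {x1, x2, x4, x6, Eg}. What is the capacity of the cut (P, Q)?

Edges leaving {In, x3, x5}: In→x1 (5), In→x2 (6), x3→x4 (3), x5→Eg (7).
Cut capacity = 5 + 6 + 3 + 7 = 21.

21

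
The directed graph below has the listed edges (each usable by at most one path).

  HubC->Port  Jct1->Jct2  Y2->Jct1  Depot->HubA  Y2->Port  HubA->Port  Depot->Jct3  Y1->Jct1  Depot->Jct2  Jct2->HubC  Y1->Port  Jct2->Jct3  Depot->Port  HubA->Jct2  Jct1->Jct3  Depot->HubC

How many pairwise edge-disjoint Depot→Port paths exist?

3

Assign every edge capacity 1; by Menger, the answer equals the max flow.
Path Depot→Port (+1); total 1.
Path Depot→HubA→Port (+1); total 2.
Path Depot→HubC→Port (+1); total 3.
No residual Depot→Port path; max flow = 3.
Certifying cut of size 3: {Depot→HubA, Depot→Port, HubC→Port}.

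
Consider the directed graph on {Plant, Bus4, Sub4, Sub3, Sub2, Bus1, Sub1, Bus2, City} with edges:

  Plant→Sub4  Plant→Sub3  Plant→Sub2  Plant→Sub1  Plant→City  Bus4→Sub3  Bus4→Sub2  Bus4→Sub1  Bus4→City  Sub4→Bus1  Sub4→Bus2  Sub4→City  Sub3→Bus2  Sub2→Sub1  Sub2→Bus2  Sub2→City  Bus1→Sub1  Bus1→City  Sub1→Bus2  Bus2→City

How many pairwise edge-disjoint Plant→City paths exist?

Assign every edge capacity 1; by Menger, the answer equals the max flow.
Path Plant→City (+1); total 1.
Path Plant→Sub4→City (+1); total 2.
Path Plant→Sub2→City (+1); total 3.
Path Plant→Sub3→Bus2→City (+1); total 4.
No residual Plant→City path; max flow = 4.
Certifying cut of size 4: {Bus2→City, Plant→City, Plant→Sub2, Plant→Sub4}.

4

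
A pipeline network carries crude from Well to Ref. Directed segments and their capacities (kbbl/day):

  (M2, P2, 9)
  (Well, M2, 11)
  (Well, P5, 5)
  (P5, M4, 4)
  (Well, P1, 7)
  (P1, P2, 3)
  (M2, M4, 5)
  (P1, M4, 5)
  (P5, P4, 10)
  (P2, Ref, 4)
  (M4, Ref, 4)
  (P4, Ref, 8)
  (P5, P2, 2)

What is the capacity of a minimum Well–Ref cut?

Augment Well→P1→P2→Ref: bottleneck 3, flow now 3.
Augment Well→P1→M4→Ref: bottleneck 4, flow now 7.
Augment Well→P5→P2→Ref: bottleneck 1, flow now 8.
Augment Well→P5→P4→Ref: bottleneck 4, flow now 12.
Augment Well→M2→P2→P5→P4→Ref: bottleneck 1, flow now 13. (uses reverse residual edge)
No augmenting path remains; maximum flow = 13.
By max-flow min-cut, the minimum cut capacity equals the max flow.
In the residual graph, reachable from Well: {Well, P1, M2, P2, M4}.
Min-cut edges: Well→P5 (5), P2→Ref (4), M4→Ref (4); capacity 5 + 4 + 4 = 13.

13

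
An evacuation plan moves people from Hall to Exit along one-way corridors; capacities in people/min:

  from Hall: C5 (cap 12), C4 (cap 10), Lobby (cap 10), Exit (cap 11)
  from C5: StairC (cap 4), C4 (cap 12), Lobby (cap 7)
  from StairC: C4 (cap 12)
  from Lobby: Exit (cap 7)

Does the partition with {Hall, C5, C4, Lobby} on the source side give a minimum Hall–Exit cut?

No — its capacity is 22, but the minimum cut has capacity 18.

Given cut capacity: 11 + 4 + 7 = 22.
Augment Hall→Exit: bottleneck 11, flow now 11.
Augment Hall→Lobby→Exit: bottleneck 7, flow now 18.
No augmenting path remains; maximum flow = 18.
In the residual graph, reachable from Hall: {Hall, C5, StairC, C4, Lobby}.
Min-cut edges: Hall→Exit (11), Lobby→Exit (7); capacity 11 + 7 = 18.
Cut capacity 22 exceeds the max flow 18, so it is not minimum.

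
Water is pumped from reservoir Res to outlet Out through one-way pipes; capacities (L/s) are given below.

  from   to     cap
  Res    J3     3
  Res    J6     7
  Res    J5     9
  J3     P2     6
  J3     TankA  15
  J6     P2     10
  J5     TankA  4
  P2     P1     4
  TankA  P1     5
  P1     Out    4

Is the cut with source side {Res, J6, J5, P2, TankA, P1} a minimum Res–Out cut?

Given cut capacity: 3 + 4 = 7.
Augment Res→J3→P2→P1→Out: bottleneck 3, flow now 3.
Augment Res→J6→P2→P1→Out: bottleneck 1, flow now 4.
No augmenting path remains; maximum flow = 4.
In the residual graph, reachable from Res: {Res, J3, J6, J5, P2, TankA, P1}.
Min-cut edges: P1→Out (4); capacity 4 = 4.
Cut capacity 7 exceeds the max flow 4, so it is not minimum.

No — its capacity is 7, but the minimum cut has capacity 4.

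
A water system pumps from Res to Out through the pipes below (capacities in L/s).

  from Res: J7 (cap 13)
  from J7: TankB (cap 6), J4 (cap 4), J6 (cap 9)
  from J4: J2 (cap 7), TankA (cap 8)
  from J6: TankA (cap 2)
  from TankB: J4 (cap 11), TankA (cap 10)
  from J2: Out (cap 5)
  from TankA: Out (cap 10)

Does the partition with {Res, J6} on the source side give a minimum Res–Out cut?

No — its capacity is 15, but the minimum cut has capacity 12.

Given cut capacity: 13 + 2 = 15.
Augment Res→J7→J4→J2→Out: bottleneck 4, flow now 4.
Augment Res→J7→J6→TankA→Out: bottleneck 2, flow now 6.
Augment Res→J7→TankB→TankA→Out: bottleneck 6, flow now 12.
No augmenting path remains; maximum flow = 12.
In the residual graph, reachable from Res: {Res, J7, J6}.
Min-cut edges: J7→J4 (4), J7→TankB (6), J6→TankA (2); capacity 4 + 6 + 2 = 12.
Cut capacity 15 exceeds the max flow 12, so it is not minimum.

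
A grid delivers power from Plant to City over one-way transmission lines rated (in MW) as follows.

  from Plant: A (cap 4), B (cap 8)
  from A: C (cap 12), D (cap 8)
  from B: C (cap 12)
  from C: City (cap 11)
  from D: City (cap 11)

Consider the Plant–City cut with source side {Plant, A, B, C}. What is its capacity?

Edges leaving {Plant, A, B, C}: A→D (8), C→City (11).
Cut capacity = 8 + 11 = 19.

19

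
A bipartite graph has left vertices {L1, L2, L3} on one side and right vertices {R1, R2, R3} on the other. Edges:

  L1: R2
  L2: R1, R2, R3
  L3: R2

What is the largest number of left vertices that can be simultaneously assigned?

Unit-capacity flow: source→left, listed edges, right→sink; max matching = max flow.
Augmenting path L1→R2 (+1); matched 1.
Augmenting path L2→R1 (+1); matched 2.
No augmenting path remains; maximum matching = 2.
König certificate: {L2, R2} is a vertex cover of size 2 (every listed pair touches it), so no matching can be larger.

2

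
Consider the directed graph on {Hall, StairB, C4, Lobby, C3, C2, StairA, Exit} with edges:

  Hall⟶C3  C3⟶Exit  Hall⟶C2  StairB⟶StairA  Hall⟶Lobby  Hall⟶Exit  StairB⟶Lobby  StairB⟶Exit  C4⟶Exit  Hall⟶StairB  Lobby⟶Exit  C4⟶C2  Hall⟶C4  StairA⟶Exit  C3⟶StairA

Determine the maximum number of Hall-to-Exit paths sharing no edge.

Assign every edge capacity 1; by Menger, the answer equals the max flow.
Path Hall→Exit (+1); total 1.
Path Hall→StairB→Exit (+1); total 2.
Path Hall→C4→Exit (+1); total 3.
Path Hall→Lobby→Exit (+1); total 4.
Path Hall→C3→Exit (+1); total 5.
No residual Hall→Exit path; max flow = 5.
Certifying cut of size 5: {Hall→C3, Hall→C4, Hall→Exit, Hall→Lobby, Hall→StairB}.

5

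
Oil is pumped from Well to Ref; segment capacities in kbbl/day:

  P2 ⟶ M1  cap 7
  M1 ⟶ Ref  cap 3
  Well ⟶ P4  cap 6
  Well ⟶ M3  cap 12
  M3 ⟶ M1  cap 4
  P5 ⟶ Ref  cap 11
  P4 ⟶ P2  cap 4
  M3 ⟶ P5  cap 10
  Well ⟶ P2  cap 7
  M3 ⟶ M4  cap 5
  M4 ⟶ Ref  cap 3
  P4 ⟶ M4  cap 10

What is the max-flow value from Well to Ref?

16

Augment Well→M3→P5→Ref: bottleneck 10, flow now 10.
Augment Well→M3→M1→Ref: bottleneck 2, flow now 12.
Augment Well→P2→M1→Ref: bottleneck 1, flow now 13.
Augment Well→P4→M4→Ref: bottleneck 3, flow now 16.
No augmenting path remains; maximum flow = 16.
In the residual graph, reachable from Well: {Well, M3, P2, P4, M1, M4}.
Min-cut edges: M3→P5 (10), M1→Ref (3), M4→Ref (3); capacity 10 + 3 + 3 = 16.
This cut is saturated, so no flow can exceed 16.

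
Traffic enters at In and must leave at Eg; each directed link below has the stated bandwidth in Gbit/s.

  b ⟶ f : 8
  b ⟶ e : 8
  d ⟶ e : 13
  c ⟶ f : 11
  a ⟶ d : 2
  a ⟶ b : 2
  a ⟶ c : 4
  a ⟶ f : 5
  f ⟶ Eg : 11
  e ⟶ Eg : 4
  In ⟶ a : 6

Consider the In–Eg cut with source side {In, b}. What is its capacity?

22

Edges leaving {In, b}: In→a (6), b→e (8), b→f (8).
Cut capacity = 6 + 8 + 8 = 22.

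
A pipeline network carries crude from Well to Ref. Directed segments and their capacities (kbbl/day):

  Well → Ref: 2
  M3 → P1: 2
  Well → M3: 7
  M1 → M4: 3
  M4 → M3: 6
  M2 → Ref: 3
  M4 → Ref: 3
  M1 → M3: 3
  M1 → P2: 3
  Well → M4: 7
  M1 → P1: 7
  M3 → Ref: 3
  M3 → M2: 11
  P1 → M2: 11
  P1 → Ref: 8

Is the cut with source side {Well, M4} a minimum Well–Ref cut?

Given cut capacity: 7 + 2 + 6 + 3 = 18.
Augment Well→Ref: bottleneck 2, flow now 2.
Augment Well→M4→Ref: bottleneck 3, flow now 5.
Augment Well→M3→Ref: bottleneck 3, flow now 8.
Augment Well→M3→P1→Ref: bottleneck 2, flow now 10.
Augment Well→M3→M2→Ref: bottleneck 2, flow now 12.
Augment Well→M4→M3→M2→Ref: bottleneck 1, flow now 13.
No augmenting path remains; maximum flow = 13.
In the residual graph, reachable from Well: {Well, M4, M3, M2}.
Min-cut edges: Well→Ref (2), M4→Ref (3), M3→P1 (2), M3→Ref (3), M2→Ref (3); capacity 2 + 3 + 2 + 3 + 3 = 13.
Cut capacity 18 exceeds the max flow 13, so it is not minimum.

No — its capacity is 18, but the minimum cut has capacity 13.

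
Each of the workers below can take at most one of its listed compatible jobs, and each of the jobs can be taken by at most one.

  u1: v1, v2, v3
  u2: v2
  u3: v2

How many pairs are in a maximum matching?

2

Unit-capacity flow: source→left, listed edges, right→sink; max matching = max flow.
Augmenting path u1→v1 (+1); matched 1.
Augmenting path u2→v2 (+1); matched 2.
No augmenting path remains; maximum matching = 2.
König certificate: {u1, v2} is a vertex cover of size 2 (every listed pair touches it), so no matching can be larger.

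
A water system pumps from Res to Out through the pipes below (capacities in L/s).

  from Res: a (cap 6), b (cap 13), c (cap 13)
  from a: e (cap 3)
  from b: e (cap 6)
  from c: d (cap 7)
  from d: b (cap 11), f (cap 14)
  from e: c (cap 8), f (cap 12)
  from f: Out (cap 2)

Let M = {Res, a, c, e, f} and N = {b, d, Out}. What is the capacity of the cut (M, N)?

22

Edges leaving {Res, a, c, e, f}: Res→b (13), c→d (7), f→Out (2).
Cut capacity = 13 + 7 + 2 = 22.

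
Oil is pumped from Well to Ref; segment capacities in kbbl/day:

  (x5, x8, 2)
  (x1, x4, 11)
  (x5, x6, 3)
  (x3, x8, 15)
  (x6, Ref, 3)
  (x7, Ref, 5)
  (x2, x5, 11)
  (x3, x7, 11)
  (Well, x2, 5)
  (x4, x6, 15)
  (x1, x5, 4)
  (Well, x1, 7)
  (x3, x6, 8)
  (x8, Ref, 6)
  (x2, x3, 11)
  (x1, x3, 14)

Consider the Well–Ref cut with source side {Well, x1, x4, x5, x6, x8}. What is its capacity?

Edges leaving {Well, x1, x4, x5, x6, x8}: Well→x2 (5), x1→x3 (14), x6→Ref (3), x8→Ref (6).
Cut capacity = 5 + 14 + 3 + 6 = 28.

28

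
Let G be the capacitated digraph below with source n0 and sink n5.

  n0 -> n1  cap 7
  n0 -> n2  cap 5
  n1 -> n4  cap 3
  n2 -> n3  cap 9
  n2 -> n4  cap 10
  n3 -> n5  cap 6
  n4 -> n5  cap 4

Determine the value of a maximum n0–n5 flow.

Augment n0→n1→n4→n5: bottleneck 3, flow now 3.
Augment n0→n2→n3→n5: bottleneck 5, flow now 8.
No augmenting path remains; maximum flow = 8.
In the residual graph, reachable from n0: {n0, n1}.
Min-cut edges: n0→n2 (5), n1→n4 (3); capacity 5 + 3 = 8.
This cut is saturated, so no flow can exceed 8.

8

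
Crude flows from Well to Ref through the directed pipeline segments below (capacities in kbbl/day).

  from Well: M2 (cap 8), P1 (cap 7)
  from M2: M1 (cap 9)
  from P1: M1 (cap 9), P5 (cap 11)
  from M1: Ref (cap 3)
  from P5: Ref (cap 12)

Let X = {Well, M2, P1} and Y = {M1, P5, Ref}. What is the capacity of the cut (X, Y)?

Edges leaving {Well, M2, P1}: M2→M1 (9), P1→M1 (9), P1→P5 (11).
Cut capacity = 9 + 9 + 11 = 29.

29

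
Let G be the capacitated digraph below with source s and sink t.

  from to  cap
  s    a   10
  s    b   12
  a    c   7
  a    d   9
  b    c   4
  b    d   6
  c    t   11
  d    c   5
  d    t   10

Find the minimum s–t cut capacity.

20

Augment s→a→c→t: bottleneck 7, flow now 7.
Augment s→a→d→t: bottleneck 3, flow now 10.
Augment s→b→c→t: bottleneck 4, flow now 14.
Augment s→b→d→t: bottleneck 6, flow now 20.
No augmenting path remains; maximum flow = 20.
By max-flow min-cut, the minimum cut capacity equals the max flow.
In the residual graph, reachable from s: {s, b}.
Min-cut edges: s→a (10), b→c (4), b→d (6); capacity 10 + 4 + 6 = 20.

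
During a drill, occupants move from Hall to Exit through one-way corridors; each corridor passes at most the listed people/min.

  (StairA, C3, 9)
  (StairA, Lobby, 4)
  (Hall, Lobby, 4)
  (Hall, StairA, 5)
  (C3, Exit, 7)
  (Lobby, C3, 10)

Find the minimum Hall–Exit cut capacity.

7

Augment Hall→StairA→C3→Exit: bottleneck 5, flow now 5.
Augment Hall→Lobby→C3→Exit: bottleneck 2, flow now 7.
No augmenting path remains; maximum flow = 7.
By max-flow min-cut, the minimum cut capacity equals the max flow.
In the residual graph, reachable from Hall: {Hall, StairA, Lobby, C3}.
Min-cut edges: C3→Exit (7); capacity 7 = 7.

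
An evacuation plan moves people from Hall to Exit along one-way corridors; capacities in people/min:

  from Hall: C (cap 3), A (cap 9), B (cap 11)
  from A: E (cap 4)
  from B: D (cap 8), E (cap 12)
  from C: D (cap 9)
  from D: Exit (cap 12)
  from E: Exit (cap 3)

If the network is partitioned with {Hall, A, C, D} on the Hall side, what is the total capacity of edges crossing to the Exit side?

Edges leaving {Hall, A, C, D}: Hall→B (11), A→E (4), D→Exit (12).
Cut capacity = 11 + 4 + 12 = 27.

27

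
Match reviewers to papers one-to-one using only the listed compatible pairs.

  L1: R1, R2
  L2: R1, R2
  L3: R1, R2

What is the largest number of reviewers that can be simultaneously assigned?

Unit-capacity flow: source→left, listed edges, right→sink; max matching = max flow.
Augmenting path L1→R1 (+1); matched 1.
Augmenting path L2→R2 (+1); matched 2.
No augmenting path remains; maximum matching = 2.
König certificate: {R1, R2} is a vertex cover of size 2 (every listed pair touches it), so no matching can be larger.

2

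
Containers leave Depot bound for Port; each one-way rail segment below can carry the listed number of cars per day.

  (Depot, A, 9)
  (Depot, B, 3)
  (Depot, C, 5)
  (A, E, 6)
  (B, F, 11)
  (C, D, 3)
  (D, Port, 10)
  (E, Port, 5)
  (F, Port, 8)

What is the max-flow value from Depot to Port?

11

Augment Depot→A→E→Port: bottleneck 5, flow now 5.
Augment Depot→B→F→Port: bottleneck 3, flow now 8.
Augment Depot→C→D→Port: bottleneck 3, flow now 11.
No augmenting path remains; maximum flow = 11.
In the residual graph, reachable from Depot: {Depot, A, C, E}.
Min-cut edges: Depot→B (3), C→D (3), E→Port (5); capacity 3 + 3 + 5 = 11.
This cut is saturated, so no flow can exceed 11.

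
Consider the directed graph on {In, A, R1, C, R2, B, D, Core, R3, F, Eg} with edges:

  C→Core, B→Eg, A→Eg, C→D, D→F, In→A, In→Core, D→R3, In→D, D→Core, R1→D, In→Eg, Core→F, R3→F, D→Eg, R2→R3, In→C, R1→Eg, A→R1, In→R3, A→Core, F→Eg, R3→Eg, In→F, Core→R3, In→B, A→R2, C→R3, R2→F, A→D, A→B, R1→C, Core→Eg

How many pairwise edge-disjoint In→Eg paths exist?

7

Assign every edge capacity 1; by Menger, the answer equals the max flow.
Path In→Eg (+1); total 1.
Path In→A→Eg (+1); total 2.
Path In→B→Eg (+1); total 3.
Path In→D→Eg (+1); total 4.
Path In→Core→Eg (+1); total 5.
Path In→R3→Eg (+1); total 6.
Path In→F→Eg (+1); total 7.
No residual In→Eg path; max flow = 7.
Certifying cut of size 7: {Core→Eg, D→Eg, F→Eg, In→A, In→B, In→Eg, R3→Eg}.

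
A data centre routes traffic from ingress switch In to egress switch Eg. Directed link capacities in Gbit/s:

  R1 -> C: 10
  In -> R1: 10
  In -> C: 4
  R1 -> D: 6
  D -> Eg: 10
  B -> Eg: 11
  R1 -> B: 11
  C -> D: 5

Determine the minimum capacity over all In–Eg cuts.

Augment In→C→D→Eg: bottleneck 4, flow now 4.
Augment In→R1→D→Eg: bottleneck 6, flow now 10.
Augment In→R1→B→Eg: bottleneck 4, flow now 14.
No augmenting path remains; maximum flow = 14.
By max-flow min-cut, the minimum cut capacity equals the max flow.
In the residual graph, reachable from In: {In}.
Min-cut edges: In→C (4), In→R1 (10); capacity 4 + 10 = 14.

14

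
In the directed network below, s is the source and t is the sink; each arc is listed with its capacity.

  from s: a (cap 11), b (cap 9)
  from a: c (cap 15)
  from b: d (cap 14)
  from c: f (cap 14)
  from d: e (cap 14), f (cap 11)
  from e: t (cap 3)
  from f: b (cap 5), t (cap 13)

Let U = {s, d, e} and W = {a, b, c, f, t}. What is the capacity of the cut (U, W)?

34

Edges leaving {s, d, e}: s→a (11), s→b (9), d→f (11), e→t (3).
Cut capacity = 11 + 9 + 11 + 3 = 34.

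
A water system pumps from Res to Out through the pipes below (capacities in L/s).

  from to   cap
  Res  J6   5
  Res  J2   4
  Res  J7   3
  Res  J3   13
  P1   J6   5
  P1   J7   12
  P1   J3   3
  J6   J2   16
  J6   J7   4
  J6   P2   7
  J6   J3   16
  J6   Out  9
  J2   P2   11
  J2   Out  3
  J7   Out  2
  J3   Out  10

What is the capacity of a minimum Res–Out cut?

Augment Res→J6→Out: bottleneck 5, flow now 5.
Augment Res→J2→Out: bottleneck 3, flow now 8.
Augment Res→J7→Out: bottleneck 2, flow now 10.
Augment Res→J3→Out: bottleneck 10, flow now 20.
No augmenting path remains; maximum flow = 20.
By max-flow min-cut, the minimum cut capacity equals the max flow.
In the residual graph, reachable from Res: {Res, J2, J7, P2, J3}.
Min-cut edges: Res→J6 (5), J2→Out (3), J7→Out (2), J3→Out (10); capacity 5 + 3 + 2 + 10 = 20.

20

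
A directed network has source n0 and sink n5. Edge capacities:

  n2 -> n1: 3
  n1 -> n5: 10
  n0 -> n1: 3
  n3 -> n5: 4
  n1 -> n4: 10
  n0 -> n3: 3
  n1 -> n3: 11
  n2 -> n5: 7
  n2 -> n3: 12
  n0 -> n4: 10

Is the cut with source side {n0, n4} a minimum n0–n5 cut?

Given cut capacity: 3 + 3 = 6.
Augment n0→n1→n5: bottleneck 3, flow now 3.
Augment n0→n3→n5: bottleneck 3, flow now 6.
No augmenting path remains; maximum flow = 6.
Cut capacity 6 equals the max flow, so it is a minimum cut.

Yes — it is a minimum cut (capacity 6).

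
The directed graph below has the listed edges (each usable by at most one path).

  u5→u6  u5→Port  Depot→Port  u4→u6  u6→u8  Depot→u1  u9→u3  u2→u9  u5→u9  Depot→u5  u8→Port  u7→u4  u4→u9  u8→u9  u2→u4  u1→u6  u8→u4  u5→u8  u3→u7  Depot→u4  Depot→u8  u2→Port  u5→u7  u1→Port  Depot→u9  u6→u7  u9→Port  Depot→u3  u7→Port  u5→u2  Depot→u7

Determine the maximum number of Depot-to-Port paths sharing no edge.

6

Assign every edge capacity 1; by Menger, the answer equals the max flow.
Path Depot→Port (+1); total 1.
Path Depot→u1→Port (+1); total 2.
Path Depot→u5→Port (+1); total 3.
Path Depot→u7→Port (+1); total 4.
Path Depot→u8→Port (+1); total 5.
Path Depot→u9→Port (+1); total 6.
No residual Depot→Port path; max flow = 6.
Certifying cut of size 6: {Depot→Port, Depot→u1, Depot→u5, u7→Port, u8→Port, u9→Port}.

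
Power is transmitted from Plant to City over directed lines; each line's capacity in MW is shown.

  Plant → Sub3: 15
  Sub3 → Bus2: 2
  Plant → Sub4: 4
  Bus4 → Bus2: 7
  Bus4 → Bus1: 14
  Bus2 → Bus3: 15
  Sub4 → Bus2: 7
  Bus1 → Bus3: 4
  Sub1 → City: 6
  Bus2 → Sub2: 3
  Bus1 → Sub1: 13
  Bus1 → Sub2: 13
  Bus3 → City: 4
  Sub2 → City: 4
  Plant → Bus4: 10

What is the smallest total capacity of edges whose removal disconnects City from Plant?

14

Augment Plant→Sub4→Bus2→Sub2→City: bottleneck 3, flow now 3.
Augment Plant→Sub4→Bus2→Bus3→City: bottleneck 1, flow now 4.
Augment Plant→Bus4→Bus2→Bus3→City: bottleneck 3, flow now 7.
Augment Plant→Bus4→Bus1→Sub1→City: bottleneck 6, flow now 13.
Augment Plant→Bus4→Bus1→Sub2→City: bottleneck 1, flow now 14.
No augmenting path remains; maximum flow = 14.
By max-flow min-cut, the minimum cut capacity equals the max flow.
In the residual graph, reachable from Plant: {Plant, Sub4, Bus4, Sub3, Bus2, Bus1, Sub1, Sub2, Bus3}.
Min-cut edges: Sub1→City (6), Sub2→City (4), Bus3→City (4); capacity 6 + 4 + 4 = 14.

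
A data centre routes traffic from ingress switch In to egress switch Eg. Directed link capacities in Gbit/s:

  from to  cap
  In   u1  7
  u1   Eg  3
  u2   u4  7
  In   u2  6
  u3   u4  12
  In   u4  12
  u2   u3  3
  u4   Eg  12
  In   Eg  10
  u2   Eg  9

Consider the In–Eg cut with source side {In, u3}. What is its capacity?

Edges leaving {In, u3}: In→u1 (7), In→u2 (6), In→u4 (12), In→Eg (10), u3→u4 (12).
Cut capacity = 7 + 6 + 12 + 10 + 12 = 47.

47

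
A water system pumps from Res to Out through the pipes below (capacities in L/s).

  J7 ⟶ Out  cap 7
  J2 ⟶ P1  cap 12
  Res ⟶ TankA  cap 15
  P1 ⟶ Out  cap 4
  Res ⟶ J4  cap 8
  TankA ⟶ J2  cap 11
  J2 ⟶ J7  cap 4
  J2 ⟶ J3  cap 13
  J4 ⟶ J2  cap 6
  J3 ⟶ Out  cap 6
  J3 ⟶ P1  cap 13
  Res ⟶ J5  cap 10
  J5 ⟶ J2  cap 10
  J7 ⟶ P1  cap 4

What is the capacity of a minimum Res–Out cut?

Augment Res→J4→J2→P1→Out: bottleneck 4, flow now 4.
Augment Res→J4→J2→J7→Out: bottleneck 2, flow now 6.
Augment Res→J5→J2→J7→Out: bottleneck 2, flow now 8.
Augment Res→J5→J2→J3→Out: bottleneck 6, flow now 14.
No augmenting path remains; maximum flow = 14.
By max-flow min-cut, the minimum cut capacity equals the max flow.
In the residual graph, reachable from Res: {Res, J4, J5, TankA, J2, P1, J3}.
Min-cut edges: J2→J7 (4), P1→Out (4), J3→Out (6); capacity 4 + 4 + 6 = 14.

14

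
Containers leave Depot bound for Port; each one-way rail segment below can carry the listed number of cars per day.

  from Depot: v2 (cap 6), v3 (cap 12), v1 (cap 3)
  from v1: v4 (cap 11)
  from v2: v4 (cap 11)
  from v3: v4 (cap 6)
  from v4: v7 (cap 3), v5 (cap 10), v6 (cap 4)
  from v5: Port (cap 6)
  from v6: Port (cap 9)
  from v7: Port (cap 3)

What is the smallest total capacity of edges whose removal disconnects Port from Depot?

Augment Depot→v1→v4→v5→Port: bottleneck 3, flow now 3.
Augment Depot→v2→v4→v5→Port: bottleneck 3, flow now 6.
Augment Depot→v2→v4→v6→Port: bottleneck 3, flow now 9.
Augment Depot→v3→v4→v6→Port: bottleneck 1, flow now 10.
Augment Depot→v3→v4→v7→Port: bottleneck 3, flow now 13.
No augmenting path remains; maximum flow = 13.
By max-flow min-cut, the minimum cut capacity equals the max flow.
In the residual graph, reachable from Depot: {Depot, v1, v2, v3, v4, v5}.
Min-cut edges: v4→v6 (4), v4→v7 (3), v5→Port (6); capacity 4 + 3 + 6 = 13.

13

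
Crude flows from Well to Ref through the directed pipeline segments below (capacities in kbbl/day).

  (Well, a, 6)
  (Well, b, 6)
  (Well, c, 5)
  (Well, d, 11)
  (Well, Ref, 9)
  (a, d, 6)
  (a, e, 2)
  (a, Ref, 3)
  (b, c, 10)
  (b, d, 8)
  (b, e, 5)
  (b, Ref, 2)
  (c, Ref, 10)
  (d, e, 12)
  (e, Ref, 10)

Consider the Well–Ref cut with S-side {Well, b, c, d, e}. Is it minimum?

No — its capacity is 37, but the minimum cut has capacity 33.

Given cut capacity: 6 + 9 + 2 + 10 + 10 = 37.
Augment Well→Ref: bottleneck 9, flow now 9.
Augment Well→a→Ref: bottleneck 3, flow now 12.
Augment Well→b→Ref: bottleneck 2, flow now 14.
Augment Well→c→Ref: bottleneck 5, flow now 19.
Augment Well→a→e→Ref: bottleneck 2, flow now 21.
Augment Well→b→c→Ref: bottleneck 4, flow now 25.
Augment Well→d→e→Ref: bottleneck 8, flow now 33.
No augmenting path remains; maximum flow = 33.
In the residual graph, reachable from Well: {Well, a, d, e}.
Min-cut edges: Well→b (6), Well→c (5), Well→Ref (9), a→Ref (3), e→Ref (10); capacity 6 + 5 + 9 + 3 + 10 = 33.
Cut capacity 37 exceeds the max flow 33, so it is not minimum.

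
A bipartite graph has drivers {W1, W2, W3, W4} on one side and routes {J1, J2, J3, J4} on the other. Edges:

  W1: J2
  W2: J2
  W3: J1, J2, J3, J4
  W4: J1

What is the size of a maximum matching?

Unit-capacity flow: source→left, listed edges, right→sink; max matching = max flow.
Augmenting path W1→J2 (+1); matched 1.
Augmenting path W3→J1 (+1); matched 2.
Augmenting path W4→J1→W3→J3 (+1); matched 3.
No augmenting path remains; maximum matching = 3.
König certificate: {W3, W4, J2} is a vertex cover of size 3 (every listed pair touches it), so no matching can be larger.

3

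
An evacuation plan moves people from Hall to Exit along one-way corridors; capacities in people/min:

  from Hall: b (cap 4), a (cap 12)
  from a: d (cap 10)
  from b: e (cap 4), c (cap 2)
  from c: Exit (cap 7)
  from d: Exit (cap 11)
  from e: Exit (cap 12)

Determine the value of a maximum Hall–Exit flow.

14

Augment Hall→a→d→Exit: bottleneck 10, flow now 10.
Augment Hall→b→c→Exit: bottleneck 2, flow now 12.
Augment Hall→b→e→Exit: bottleneck 2, flow now 14.
No augmenting path remains; maximum flow = 14.
In the residual graph, reachable from Hall: {Hall, a}.
Min-cut edges: Hall→b (4), a→d (10); capacity 4 + 10 = 14.
This cut is saturated, so no flow can exceed 14.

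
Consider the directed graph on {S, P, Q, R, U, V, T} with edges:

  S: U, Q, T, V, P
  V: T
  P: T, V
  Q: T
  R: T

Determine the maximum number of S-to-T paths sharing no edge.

4

Assign every edge capacity 1; by Menger, the answer equals the max flow.
Path S→T (+1); total 1.
Path S→P→T (+1); total 2.
Path S→Q→T (+1); total 3.
Path S→V→T (+1); total 4.
No residual S→T path; max flow = 4.
Certifying cut of size 4: {S→P, S→Q, S→T, S→V}.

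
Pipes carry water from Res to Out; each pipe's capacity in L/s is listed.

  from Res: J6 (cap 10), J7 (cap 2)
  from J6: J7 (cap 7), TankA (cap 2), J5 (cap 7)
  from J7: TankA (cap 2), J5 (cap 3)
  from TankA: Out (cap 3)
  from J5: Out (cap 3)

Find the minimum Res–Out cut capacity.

6

Augment Res→J6→TankA→Out: bottleneck 2, flow now 2.
Augment Res→J6→J5→Out: bottleneck 3, flow now 5.
Augment Res→J7→TankA→Out: bottleneck 1, flow now 6.
No augmenting path remains; maximum flow = 6.
By max-flow min-cut, the minimum cut capacity equals the max flow.
In the residual graph, reachable from Res: {Res, J6, J7, TankA, J5}.
Min-cut edges: TankA→Out (3), J5→Out (3); capacity 3 + 3 = 6.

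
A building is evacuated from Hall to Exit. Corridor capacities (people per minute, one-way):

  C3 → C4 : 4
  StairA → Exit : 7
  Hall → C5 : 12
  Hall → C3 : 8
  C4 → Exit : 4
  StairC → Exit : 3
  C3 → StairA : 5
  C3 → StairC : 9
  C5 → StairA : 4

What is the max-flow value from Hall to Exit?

Augment Hall→C3→C4→Exit: bottleneck 4, flow now 4.
Augment Hall→C3→StairA→Exit: bottleneck 4, flow now 8.
Augment Hall→C5→StairA→Exit: bottleneck 3, flow now 11.
Augment Hall→C5→StairA→C3→StairC→Exit: bottleneck 1, flow now 12. (uses reverse residual edge)
No augmenting path remains; maximum flow = 12.
In the residual graph, reachable from Hall: {Hall, C5}.
Min-cut edges: Hall→C3 (8), C5→StairA (4); capacity 8 + 4 = 12.
This cut is saturated, so no flow can exceed 12.

12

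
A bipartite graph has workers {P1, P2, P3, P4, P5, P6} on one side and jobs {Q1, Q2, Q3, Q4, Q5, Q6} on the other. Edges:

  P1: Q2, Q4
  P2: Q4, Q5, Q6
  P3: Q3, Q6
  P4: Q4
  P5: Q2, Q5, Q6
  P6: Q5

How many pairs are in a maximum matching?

5

Unit-capacity flow: source→left, listed edges, right→sink; max matching = max flow.
Augmenting path P1→Q2 (+1); matched 1.
Augmenting path P2→Q4 (+1); matched 2.
Augmenting path P3→Q3 (+1); matched 3.
Augmenting path P5→Q5 (+1); matched 4.
Augmenting path P4→Q4→P2→Q6 (+1); matched 5.
No augmenting path remains; maximum matching = 5.
König certificate: {P3, Q2, Q4, Q5, Q6} is a vertex cover of size 5 (every listed pair touches it), so no matching can be larger.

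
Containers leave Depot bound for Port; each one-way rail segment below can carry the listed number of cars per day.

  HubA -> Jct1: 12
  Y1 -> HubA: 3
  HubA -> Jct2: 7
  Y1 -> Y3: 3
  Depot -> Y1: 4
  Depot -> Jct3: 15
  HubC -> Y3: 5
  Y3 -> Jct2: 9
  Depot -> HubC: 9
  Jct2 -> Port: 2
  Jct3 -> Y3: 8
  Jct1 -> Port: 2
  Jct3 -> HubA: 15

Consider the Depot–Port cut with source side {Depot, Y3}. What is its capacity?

37

Edges leaving {Depot, Y3}: Depot→Jct3 (15), Depot→HubC (9), Depot→Y1 (4), Y3→Jct2 (9).
Cut capacity = 15 + 9 + 4 + 9 = 37.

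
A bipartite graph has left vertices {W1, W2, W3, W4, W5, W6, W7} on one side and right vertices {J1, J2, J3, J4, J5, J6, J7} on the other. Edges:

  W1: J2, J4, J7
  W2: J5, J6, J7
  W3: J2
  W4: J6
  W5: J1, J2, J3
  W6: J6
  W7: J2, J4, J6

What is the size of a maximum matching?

Unit-capacity flow: source→left, listed edges, right→sink; max matching = max flow.
Augmenting path W1→J2 (+1); matched 1.
Augmenting path W2→J5 (+1); matched 2.
Augmenting path W4→J6 (+1); matched 3.
Augmenting path W5→J1 (+1); matched 4.
Augmenting path W7→J4 (+1); matched 5.
Augmenting path W3→J2→W1→J7 (+1); matched 6.
No augmenting path remains; maximum matching = 6.
König certificate: {W1, W2, W3, W5, W7, J6} is a vertex cover of size 6 (every listed pair touches it), so no matching can be larger.

6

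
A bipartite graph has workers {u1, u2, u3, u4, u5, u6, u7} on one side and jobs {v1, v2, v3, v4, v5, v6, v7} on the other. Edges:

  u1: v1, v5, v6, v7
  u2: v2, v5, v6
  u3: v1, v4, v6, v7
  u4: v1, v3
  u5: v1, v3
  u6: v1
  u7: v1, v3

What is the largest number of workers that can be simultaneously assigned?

5

Unit-capacity flow: source→left, listed edges, right→sink; max matching = max flow.
Augmenting path u1→v1 (+1); matched 1.
Augmenting path u2→v2 (+1); matched 2.
Augmenting path u3→v4 (+1); matched 3.
Augmenting path u4→v3 (+1); matched 4.
Augmenting path u5→v1→u1→v5 (+1); matched 5.
No augmenting path remains; maximum matching = 5.
König certificate: {u1, u2, u3, v1, v3} is a vertex cover of size 5 (every listed pair touches it), so no matching can be larger.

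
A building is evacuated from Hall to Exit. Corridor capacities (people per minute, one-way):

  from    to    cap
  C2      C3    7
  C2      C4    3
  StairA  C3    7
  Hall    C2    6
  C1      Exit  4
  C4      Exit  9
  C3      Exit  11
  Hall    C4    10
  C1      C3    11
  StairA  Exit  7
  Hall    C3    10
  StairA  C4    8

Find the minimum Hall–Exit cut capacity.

Augment Hall→C4→Exit: bottleneck 9, flow now 9.
Augment Hall→C3→Exit: bottleneck 10, flow now 19.
Augment Hall→C2→C3→Exit: bottleneck 1, flow now 20.
No augmenting path remains; maximum flow = 20.
By max-flow min-cut, the minimum cut capacity equals the max flow.
In the residual graph, reachable from Hall: {Hall, C2, C4, C3}.
Min-cut edges: C4→Exit (9), C3→Exit (11); capacity 9 + 11 = 20.

20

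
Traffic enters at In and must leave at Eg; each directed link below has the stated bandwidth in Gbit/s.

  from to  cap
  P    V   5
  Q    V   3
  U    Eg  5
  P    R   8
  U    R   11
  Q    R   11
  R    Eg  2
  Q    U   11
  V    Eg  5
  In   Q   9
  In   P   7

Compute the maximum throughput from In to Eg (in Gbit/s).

Augment In→P→R→Eg: bottleneck 2, flow now 2.
Augment In→P→V→Eg: bottleneck 5, flow now 7.
Augment In→Q→U→Eg: bottleneck 5, flow now 12.
No augmenting path remains; maximum flow = 12.
In the residual graph, reachable from In: {In, P, Q, R, U, V}.
Min-cut edges: R→Eg (2), U→Eg (5), V→Eg (5); capacity 2 + 5 + 5 = 12.
This cut is saturated, so no flow can exceed 12.

12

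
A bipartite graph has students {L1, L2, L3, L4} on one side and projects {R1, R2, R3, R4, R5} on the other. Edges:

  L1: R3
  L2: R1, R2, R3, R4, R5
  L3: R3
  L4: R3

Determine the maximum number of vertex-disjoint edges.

Unit-capacity flow: source→left, listed edges, right→sink; max matching = max flow.
Augmenting path L1→R3 (+1); matched 1.
Augmenting path L2→R1 (+1); matched 2.
No augmenting path remains; maximum matching = 2.
König certificate: {L2, R3} is a vertex cover of size 2 (every listed pair touches it), so no matching can be larger.

2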